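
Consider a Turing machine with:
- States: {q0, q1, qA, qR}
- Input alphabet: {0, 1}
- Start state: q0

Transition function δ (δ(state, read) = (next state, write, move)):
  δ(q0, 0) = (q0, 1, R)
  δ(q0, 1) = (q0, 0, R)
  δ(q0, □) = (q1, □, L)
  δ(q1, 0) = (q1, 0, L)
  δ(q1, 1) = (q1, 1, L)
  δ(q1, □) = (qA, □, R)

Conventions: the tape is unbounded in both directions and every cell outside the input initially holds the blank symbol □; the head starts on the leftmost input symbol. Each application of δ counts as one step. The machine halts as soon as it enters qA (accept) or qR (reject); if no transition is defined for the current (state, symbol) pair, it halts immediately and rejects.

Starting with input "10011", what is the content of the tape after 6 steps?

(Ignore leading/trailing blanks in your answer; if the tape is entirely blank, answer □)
Step 0: [q0]10011 (head at position 0)
Step 1: δ(q0, 1) = (q0, 0, R)  ⊢  0[q0]0011 (head at position 1)
Step 2: δ(q0, 0) = (q0, 1, R)  ⊢  01[q0]011 (head at position 2)
Step 3: δ(q0, 0) = (q0, 1, R)  ⊢  011[q0]11 (head at position 3)
Step 4: δ(q0, 1) = (q0, 0, R)  ⊢  0110[q0]1 (head at position 4)
Step 5: δ(q0, 1) = (q0, 0, R)  ⊢  01100[q0]□ (head at position 5)
Step 6: δ(q0, □) = (q1, □, L)  ⊢  0110[q1]0□ (head at position 4)
Tape after 6 steps (ignoring surrounding blanks): 01100

Final answer: Tape: 01100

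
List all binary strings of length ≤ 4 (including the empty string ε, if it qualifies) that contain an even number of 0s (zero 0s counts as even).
Checking every binary string of length 0 to 4:
  Length 0: accepted: ε | rejected: (none)
  Length 1: accepted: 1 | rejected: 0
  Length 2: accepted: 00, 11 | rejected: 01, 10
  Length 3: accepted: 001, 010, 100, 111 | rejected: 000, 011, 101, 110
  Length 4: accepted: 0000, 0011, 0101, 0110, 1001, 1010, 1100, 1111 | rejected: 0001, 0010, 0100, 0111, 1000, 1011, 1101, 1110
Total: 16 string(s).

Final answer: ε, 1, 00, 11, 001, 010, 100, 111, 0000, 0011, 0101, 0110, 1001, 1010, 1100, 1111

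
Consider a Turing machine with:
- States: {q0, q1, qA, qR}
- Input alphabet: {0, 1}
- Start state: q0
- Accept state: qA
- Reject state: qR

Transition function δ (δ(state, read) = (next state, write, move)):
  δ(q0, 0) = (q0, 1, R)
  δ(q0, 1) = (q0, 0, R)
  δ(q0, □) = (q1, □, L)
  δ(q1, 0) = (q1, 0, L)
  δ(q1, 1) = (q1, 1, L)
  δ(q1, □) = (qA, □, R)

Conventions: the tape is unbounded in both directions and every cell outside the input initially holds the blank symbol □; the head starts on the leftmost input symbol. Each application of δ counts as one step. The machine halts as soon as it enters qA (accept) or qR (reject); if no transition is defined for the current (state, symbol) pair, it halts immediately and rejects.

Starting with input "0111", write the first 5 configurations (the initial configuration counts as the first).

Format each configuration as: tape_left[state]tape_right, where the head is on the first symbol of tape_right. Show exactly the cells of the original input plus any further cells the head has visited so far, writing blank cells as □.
Step 0: [q0]0111 (head at position 0)
Step 1: δ(q0, 0) = (q0, 1, R)  ⊢  1[q0]111 (head at position 1)
Step 2: δ(q0, 1) = (q0, 0, R)  ⊢  10[q0]11 (head at position 2)
Step 3: δ(q0, 1) = (q0, 0, R)  ⊢  100[q0]1 (head at position 3)
Step 4: δ(q0, 1) = (q0, 0, R)  ⊢  1000[q0]□ (head at position 4)

Final answer: [q0]0111 ⊢ 1[q0]111 ⊢ 10[q0]11 ⊢ 100[q0]1 ⊢ 1000[q0]□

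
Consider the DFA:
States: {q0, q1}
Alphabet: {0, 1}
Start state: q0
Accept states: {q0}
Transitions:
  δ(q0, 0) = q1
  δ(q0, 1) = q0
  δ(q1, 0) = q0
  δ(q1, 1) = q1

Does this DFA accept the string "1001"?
Processing string "1001":
  q0 --1--> q0
  q0 --0--> q1
  q1 --0--> q0
  q0 --1--> q0
Final state: q0
Accept states: {q0}
q0 is an accept state, so the string is accepted.

Final answer: Yes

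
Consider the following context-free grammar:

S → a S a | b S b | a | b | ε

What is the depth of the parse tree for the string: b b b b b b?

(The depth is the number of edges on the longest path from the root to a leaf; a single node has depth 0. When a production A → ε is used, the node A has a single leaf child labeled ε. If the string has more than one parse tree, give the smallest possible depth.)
The string has even length 6, so its (unique) parse tree peels off matching outer symbols: S → b S b, S → b S b, S → b S b, and finally S → ε for the empty middle.
The S nodes are at depths 0..3; the ε leaf under the innermost S is at depth 4 (terminal leaves are at depths 1..3).
Depth = 4.

Final answer: 4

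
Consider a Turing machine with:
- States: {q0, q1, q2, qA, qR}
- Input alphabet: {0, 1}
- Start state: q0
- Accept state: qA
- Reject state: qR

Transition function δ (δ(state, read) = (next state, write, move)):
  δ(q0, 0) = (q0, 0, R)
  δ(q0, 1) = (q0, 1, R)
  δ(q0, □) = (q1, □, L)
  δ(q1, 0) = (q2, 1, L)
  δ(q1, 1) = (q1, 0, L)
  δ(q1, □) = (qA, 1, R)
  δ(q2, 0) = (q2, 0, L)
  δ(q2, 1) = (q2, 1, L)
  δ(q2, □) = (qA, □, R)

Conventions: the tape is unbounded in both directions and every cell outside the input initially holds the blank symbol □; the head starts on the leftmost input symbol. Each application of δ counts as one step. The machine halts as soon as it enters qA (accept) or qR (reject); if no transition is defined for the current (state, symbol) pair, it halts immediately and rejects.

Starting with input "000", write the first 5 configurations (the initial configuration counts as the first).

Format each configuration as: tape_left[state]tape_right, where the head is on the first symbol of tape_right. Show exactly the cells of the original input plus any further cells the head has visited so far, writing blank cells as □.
Step 0: [q0]000 (head at position 0)
Step 1: δ(q0, 0) = (q0, 0, R)  ⊢  0[q0]00 (head at position 1)
Step 2: δ(q0, 0) = (q0, 0, R)  ⊢  00[q0]0 (head at position 2)
Step 3: δ(q0, 0) = (q0, 0, R)  ⊢  000[q0]□ (head at position 3)
Step 4: δ(q0, □) = (q1, □, L)  ⊢  00[q1]0□ (head at position 2)

Final answer: [q0]000 ⊢ 0[q0]00 ⊢ 00[q0]0 ⊢ 000[q0]□ ⊢ 00[q1]0□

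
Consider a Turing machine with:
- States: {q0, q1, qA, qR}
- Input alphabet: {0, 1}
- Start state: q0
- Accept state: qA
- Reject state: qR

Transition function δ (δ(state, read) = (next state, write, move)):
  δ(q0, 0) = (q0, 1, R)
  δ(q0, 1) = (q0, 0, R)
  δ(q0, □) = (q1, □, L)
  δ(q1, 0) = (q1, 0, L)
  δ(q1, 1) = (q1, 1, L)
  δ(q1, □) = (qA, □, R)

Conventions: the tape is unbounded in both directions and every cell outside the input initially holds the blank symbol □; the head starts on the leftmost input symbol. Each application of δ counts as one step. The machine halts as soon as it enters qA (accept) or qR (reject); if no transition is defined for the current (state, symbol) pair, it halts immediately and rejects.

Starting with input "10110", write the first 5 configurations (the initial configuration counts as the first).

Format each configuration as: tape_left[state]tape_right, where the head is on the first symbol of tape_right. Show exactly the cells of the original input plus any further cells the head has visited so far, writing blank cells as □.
Step 0: [q0]10110 (head at position 0)
Step 1: δ(q0, 1) = (q0, 0, R)  ⊢  0[q0]0110 (head at position 1)
Step 2: δ(q0, 0) = (q0, 1, R)  ⊢  01[q0]110 (head at position 2)
Step 3: δ(q0, 1) = (q0, 0, R)  ⊢  010[q0]10 (head at position 3)
Step 4: δ(q0, 1) = (q0, 0, R)  ⊢  0100[q0]0 (head at position 4)

Final answer: [q0]10110 ⊢ 0[q0]0110 ⊢ 01[q0]110 ⊢ 010[q0]10 ⊢ 0100[q0]0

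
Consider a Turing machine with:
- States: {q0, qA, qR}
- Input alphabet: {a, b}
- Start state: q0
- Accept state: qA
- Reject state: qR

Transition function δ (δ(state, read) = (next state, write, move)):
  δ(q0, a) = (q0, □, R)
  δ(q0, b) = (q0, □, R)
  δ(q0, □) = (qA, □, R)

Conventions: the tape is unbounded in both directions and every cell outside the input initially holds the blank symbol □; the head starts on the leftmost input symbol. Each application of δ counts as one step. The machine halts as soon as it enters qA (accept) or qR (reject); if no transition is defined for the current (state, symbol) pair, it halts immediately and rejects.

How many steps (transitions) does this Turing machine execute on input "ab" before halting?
Step 0: [q0]ab (head at position 0)
Step 1: δ(q0, a) = (q0, □, R)  ⊢  □[q0]b (head at position 1)
Step 2: δ(q0, b) = (q0, □, R)  ⊢  □□[q0]□ (head at position 2)
Step 3: δ(q0, □) = (qA, □, R)  ⊢  □□□[qA]□ (head at position 3)
The machine is in qA, so it halts and accepts.
Number of transitions executed: 3.

Final answer: 3 steps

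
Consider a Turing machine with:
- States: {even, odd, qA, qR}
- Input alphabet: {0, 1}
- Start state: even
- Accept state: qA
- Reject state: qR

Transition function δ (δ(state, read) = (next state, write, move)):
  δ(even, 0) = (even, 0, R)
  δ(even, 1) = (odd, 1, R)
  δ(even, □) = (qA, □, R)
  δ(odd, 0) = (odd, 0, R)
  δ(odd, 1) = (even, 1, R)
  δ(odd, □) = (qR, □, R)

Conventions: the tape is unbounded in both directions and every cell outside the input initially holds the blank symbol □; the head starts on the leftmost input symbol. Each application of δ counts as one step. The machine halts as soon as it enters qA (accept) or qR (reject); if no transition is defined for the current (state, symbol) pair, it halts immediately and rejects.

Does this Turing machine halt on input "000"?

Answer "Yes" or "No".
Step 0: [even]000 (head at position 0)
Step 1: δ(even, 0) = (even, 0, R)  ⊢  0[even]00 (head at position 1)
Step 2: δ(even, 0) = (even, 0, R)  ⊢  00[even]0 (head at position 2)
Step 3: δ(even, 0) = (even, 0, R)  ⊢  000[even]□ (head at position 3)
Step 4: δ(even, □) = (qA, □, R)  ⊢  000□[qA]□ (head at position 4)
The machine is in qA, so it halts and accepts.
It halts after 4 steps.

Final answer: Yes - halts after 4 steps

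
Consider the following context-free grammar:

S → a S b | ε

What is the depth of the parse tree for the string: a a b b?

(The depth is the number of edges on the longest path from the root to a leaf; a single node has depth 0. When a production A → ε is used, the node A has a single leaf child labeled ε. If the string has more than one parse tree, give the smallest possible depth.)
The only parse tree applies S → a S b 2 times (once per matching a…b pair) and then S → ε.
The S nodes sit at depths 0, 1, …, 2; the innermost S (depth 2) has the single child ε at depth 3.
The terminal leaves a, b are at depths 1..2, so the longest root-to-leaf path is S → S → … → S → ε with 3 edges.
Depth = 3.

Final answer: 3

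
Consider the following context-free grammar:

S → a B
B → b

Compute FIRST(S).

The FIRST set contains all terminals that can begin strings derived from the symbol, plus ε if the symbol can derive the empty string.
S has the single production S → a B, whose right-hand side begins with the terminal a. So FIRST(S) = {a}.

Final answer: {a}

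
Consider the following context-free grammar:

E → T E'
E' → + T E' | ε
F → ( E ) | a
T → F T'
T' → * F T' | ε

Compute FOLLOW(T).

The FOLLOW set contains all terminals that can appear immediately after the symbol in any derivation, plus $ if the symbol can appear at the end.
Useful FIRST sets: FIRST(E') = {+, ε}, FIRST(T') = {*, ε} (both E' and T' are nullable).
FOLLOW(E): E is the start symbol → $; E appears in F → ( E ) followed by ')' → FOLLOW(E) = {), $}.
FOLLOW(E'): E' appears at the right end of E → T E' and of E' → + T E', so FOLLOW(E') ⊇ FOLLOW(E) (the second occurrence adds nothing new). FOLLOW(E') = {), $}.
FOLLOW(T): in E → T E' and E' → + T E', T is followed by E': add FIRST(E') minus ε = {+}; since E' is nullable, also add FOLLOW(E) and FOLLOW(E') = {), $}. FOLLOW(T) = {+, ), $}.

Final answer: {$, ), +}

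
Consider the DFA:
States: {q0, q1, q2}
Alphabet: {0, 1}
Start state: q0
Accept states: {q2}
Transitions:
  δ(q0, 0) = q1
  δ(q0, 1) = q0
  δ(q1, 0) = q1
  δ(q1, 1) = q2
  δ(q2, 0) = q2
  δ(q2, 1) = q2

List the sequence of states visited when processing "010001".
Starting at q0
Read '0': q0 -> q1
Read '1': q1 -> q2
Read '0': q2 -> q2
Read '0': q2 -> q2
Read '0': q2 -> q2
Read '1': q2 -> q2

Final answer: q0 -> q1 -> q2 -> q2 -> q2 -> q2 -> q2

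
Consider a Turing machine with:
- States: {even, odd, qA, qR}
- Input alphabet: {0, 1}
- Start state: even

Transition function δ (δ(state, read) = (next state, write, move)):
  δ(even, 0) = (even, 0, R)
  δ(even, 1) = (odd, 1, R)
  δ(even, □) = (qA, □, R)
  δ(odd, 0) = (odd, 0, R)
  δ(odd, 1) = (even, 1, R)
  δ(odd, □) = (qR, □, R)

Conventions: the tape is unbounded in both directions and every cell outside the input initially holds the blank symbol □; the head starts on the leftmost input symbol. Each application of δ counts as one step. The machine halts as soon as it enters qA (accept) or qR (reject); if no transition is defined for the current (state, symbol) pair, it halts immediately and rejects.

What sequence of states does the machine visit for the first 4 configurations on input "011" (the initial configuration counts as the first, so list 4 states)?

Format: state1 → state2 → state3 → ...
Step 0: [even]011 (head at position 0)
Step 1: δ(even, 0) = (even, 0, R)  ⊢  0[even]11 (head at position 1)
Step 2: δ(even, 1) = (odd, 1, R)  ⊢  01[odd]1 (head at position 2)
Step 3: δ(odd, 1) = (even, 1, R)  ⊢  011[even]□ (head at position 3)
Reading off the states of these 4 configurations: even → even → odd → even

Final answer: even → even → odd → even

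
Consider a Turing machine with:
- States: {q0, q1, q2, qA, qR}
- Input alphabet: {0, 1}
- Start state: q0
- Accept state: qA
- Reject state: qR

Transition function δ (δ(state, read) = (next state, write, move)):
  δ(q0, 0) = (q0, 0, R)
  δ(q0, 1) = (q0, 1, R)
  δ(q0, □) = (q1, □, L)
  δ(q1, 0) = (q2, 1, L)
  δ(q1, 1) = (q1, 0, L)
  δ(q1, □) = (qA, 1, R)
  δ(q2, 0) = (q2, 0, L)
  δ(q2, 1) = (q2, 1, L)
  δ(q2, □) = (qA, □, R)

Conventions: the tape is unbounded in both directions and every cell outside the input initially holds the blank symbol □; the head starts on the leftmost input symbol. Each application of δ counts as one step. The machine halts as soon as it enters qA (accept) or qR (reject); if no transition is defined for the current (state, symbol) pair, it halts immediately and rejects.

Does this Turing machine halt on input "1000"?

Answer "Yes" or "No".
Step 0: [q0]1000 (head at position 0)
Step 1: δ(q0, 1) = (q0, 1, R)  ⊢  1[q0]000 (head at position 1)
Step 2: δ(q0, 0) = (q0, 0, R)  ⊢  10[q0]00 (head at position 2)
Step 3: δ(q0, 0) = (q0, 0, R)  ⊢  100[q0]0 (head at position 3)
Step 4: δ(q0, 0) = (q0, 0, R)  ⊢  1000[q0]□ (head at position 4)
Step 5: δ(q0, □) = (q1, □, L)  ⊢  100[q1]0□ (head at position 3)
Step 6: δ(q1, 0) = (q2, 1, L)  ⊢  10[q2]01□ (head at position 2)
Step 7: δ(q2, 0) = (q2, 0, L)  ⊢  1[q2]001□ (head at position 1)
Step 8: δ(q2, 0) = (q2, 0, L)  ⊢  [q2]1001□ (head at position 0)
Step 9: δ(q2, 1) = (q2, 1, L)  ⊢  [q2]□1001□ (head at position -1)
Step 10: δ(q2, □) = (qA, □, R)  ⊢  □[qA]1001□ (head at position 0)
The machine is in qA, so it halts and accepts.
It halts after 10 steps.

Final answer: Yes - halts after 10 steps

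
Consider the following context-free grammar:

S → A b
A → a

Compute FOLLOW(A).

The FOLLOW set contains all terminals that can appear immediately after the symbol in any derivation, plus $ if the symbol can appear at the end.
A occurs only in S → A b, where it is immediately followed by the terminal b. So FOLLOW(A) = {b}.

Final answer: {b}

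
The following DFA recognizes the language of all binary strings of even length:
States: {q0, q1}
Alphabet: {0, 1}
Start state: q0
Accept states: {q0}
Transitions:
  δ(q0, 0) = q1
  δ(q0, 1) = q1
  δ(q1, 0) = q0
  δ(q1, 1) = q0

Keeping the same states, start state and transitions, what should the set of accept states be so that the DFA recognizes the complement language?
The DFA is complete (every state has a transition on every symbol), so the complement
is recognized by the same DFA with accepting and non-accepting states swapped.
Original accept states: {q0}
Complement accept states = All states - Original accept states
= {q0, q1} - {q0}
= {q1}
Complement language: strings of ODD length

Final answer: {q1}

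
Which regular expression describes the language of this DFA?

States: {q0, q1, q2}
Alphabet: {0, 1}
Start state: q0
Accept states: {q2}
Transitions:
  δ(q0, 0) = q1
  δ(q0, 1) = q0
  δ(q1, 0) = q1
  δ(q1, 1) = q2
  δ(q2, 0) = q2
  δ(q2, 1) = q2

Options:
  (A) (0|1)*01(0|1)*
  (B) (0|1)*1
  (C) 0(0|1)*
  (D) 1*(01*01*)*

Testing sample strings against the DFA:
  '101' -> accepted
  '10110' -> accepted
  '10011' -> accepted
  '00' -> rejected
Checking each option for a counterexample:
  (A) (0|1)*01(0|1)*: agrees with the DFA on all strings of length ≤ 4
  (B) (0|1)*1: '1' is rejected by the DFA but matches the regex → eliminated
  (C) 0(0|1)*: '0' is rejected by the DFA but matches the regex → eliminated
  (D) 1*(01*01*)*: ε is rejected by the DFA but matches the regex → eliminated
Only (A) (0|1)*01(0|1)* is consistent with the DFA.

Final answer: (A) (0|1)*01(0|1)*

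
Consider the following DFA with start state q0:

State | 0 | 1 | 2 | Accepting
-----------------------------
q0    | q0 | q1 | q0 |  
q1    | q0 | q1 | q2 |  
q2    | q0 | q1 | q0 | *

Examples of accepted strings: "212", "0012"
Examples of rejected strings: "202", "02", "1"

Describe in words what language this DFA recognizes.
strings over {0,1,2} ending with '12'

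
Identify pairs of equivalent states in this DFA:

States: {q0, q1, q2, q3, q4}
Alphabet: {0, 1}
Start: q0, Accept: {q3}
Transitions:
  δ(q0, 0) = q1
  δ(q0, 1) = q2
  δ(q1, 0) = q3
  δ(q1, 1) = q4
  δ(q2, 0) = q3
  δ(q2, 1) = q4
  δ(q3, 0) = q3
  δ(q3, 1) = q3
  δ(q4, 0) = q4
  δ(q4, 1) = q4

Using the table-filling algorithm:
Round 0 – mark pairs where exactly one state is accepting: (q0,q3), (q1,q3), (q2,q3), (q3,q4)
Round 1 – newly marked: (q0,q1) [on 0: q1 vs q3, already marked]; (q0,q2) [on 0: q1 vs q3, already marked]; (q1,q4) [on 0: q3 vs q4, already marked]; (q2,q4) [on 0: q3 vs q4, already marked]
Round 2 – newly marked: (q0,q4) [on 0: q1 vs q4, already marked]
No further pairs can be marked.
(q1, q2) unmarked: δ(q1,0)=q3, δ(q2,0)=q3; δ(q1,1)=q4, δ(q2,1)=q4 → equivalent
Equivalent pairs: (q1, q2)

Final answer: Equivalent pairs: (q1, q2)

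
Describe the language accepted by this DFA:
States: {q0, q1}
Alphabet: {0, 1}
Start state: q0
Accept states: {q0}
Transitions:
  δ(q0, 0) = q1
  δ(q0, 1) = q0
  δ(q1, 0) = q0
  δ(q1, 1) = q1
Analyzing the DFA structure:
Start state: q0
Accept states: {q0}
Interpreting what each state remembers (checking against the transitions):
  q0: an even number of 0s has been read so far
  q1: an odd number of 0s has been read so far
  δ(q0, 0): in q0 (an even number of 0s has been read so far), after reading 0 we have: an odd number of 0s has been read so far → q1
  δ(q0, 1): in q0 (an even number of 0s has been read so far), after reading 1 we have: an even number of 0s has been read so far → q0
  δ(q1, 0): in q1 (an odd number of 0s has been read so far), after reading 0 we have: an even number of 0s has been read so far → q0
  δ(q1, 1): in q1 (an odd number of 0s has been read so far), after reading 1 we have: an odd number of 0s has been read so far → q1
A string is accepted iff it ends in {q0}, i.e. an even number of 0s has been read so far.
Language: All binary strings with an even number of 0s

Final answer: All binary strings with an even number of 0s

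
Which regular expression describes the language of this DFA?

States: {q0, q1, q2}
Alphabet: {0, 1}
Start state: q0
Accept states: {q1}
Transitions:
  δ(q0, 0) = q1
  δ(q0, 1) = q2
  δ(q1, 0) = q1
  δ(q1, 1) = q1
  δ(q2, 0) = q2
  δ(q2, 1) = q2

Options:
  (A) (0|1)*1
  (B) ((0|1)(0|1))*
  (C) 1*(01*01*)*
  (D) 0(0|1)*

Testing sample strings against the DFA:
  '01' -> accepted
  '0000' -> accepted
  '001' -> accepted
  '1110' -> rejected
Checking each option for a counterexample:
  (A) (0|1)*1: '0' is accepted by the DFA but does not match the regex → eliminated
  (B) ((0|1)(0|1))*: ε is rejected by the DFA but matches the regex → eliminated
  (C) 1*(01*01*)*: ε is rejected by the DFA but matches the regex → eliminated
  (D) 0(0|1)*: agrees with the DFA on all strings of length ≤ 4
Only (D) 0(0|1)* is consistent with the DFA.

Final answer: (D) 0(0|1)*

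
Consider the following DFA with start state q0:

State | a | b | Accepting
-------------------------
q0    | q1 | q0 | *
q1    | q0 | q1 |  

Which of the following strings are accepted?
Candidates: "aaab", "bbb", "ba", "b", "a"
"aaab": q0 → q1 → q0 → q1 → q1; q1 is not accepting → rejected
"bbb": q0 → q0 → q0 → q0; q0 is accepting → accepted
"ba": q0 → q0 → q1; q1 is not accepting → rejected
"b": q0 → q0; q0 is accepting → accepted
"a": q0 → q1; q1 is not accepting → rejected

Final answer: "bbb", "b"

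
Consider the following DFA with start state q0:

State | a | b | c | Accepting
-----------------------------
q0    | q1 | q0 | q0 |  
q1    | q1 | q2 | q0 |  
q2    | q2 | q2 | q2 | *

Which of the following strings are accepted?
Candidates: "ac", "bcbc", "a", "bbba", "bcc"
"ac": q0 → q1 → q0; q0 is not accepting → rejected
"bcbc": q0 → q0 → q0 → q0 → q0; q0 is not accepting → rejected
"a": q0 → q1; q1 is not accepting → rejected
"bbba": q0 → q0 → q0 → q0 → q1; q1 is not accepting → rejected
"bcc": q0 → q0 → q0 → q0; q0 is not accepting → rejected

Final answer: None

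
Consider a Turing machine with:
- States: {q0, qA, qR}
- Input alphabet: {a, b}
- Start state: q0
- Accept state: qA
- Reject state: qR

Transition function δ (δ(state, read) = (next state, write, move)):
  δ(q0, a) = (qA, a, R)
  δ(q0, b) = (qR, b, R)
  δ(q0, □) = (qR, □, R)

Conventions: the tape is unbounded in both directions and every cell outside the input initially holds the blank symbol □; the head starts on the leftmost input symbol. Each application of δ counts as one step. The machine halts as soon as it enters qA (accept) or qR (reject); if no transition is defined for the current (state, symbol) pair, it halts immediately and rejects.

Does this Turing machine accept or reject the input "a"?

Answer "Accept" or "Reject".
Step 0: [q0]a (head at position 0)
Step 1: δ(q0, a) = (qA, a, R)  ⊢  a[qA]□ (head at position 1)
The machine is in qA, so it halts and accepts.

Final answer: Accept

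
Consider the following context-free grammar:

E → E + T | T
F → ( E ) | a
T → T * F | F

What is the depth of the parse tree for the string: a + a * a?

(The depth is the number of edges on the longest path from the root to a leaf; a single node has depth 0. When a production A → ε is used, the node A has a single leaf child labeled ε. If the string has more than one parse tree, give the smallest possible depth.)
The grammar is unambiguous; the parse tree of a + a * a is:
E → E + T at the root (depth 0).
  Left E (depth 1) → T (2) → F (3) → a (4).
  Right T (depth 1) → T * F; that T (2) → F (3) → a (4); F (2) → a (3).
The longest root-to-leaf paths have 4 edges.
Depth = 4.

Final answer: 4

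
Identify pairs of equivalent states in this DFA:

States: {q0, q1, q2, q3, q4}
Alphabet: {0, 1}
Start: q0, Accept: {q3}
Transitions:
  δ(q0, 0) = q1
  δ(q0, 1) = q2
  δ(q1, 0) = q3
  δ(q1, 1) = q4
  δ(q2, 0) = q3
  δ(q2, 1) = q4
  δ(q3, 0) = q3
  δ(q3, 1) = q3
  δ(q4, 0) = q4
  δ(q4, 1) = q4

Using the table-filling algorithm:
Round 0 – mark pairs where exactly one state is accepting: (q0,q3), (q1,q3), (q2,q3), (q3,q4)
Round 1 – newly marked: (q0,q1) [on 0: q1 vs q3, already marked]; (q0,q2) [on 0: q1 vs q3, already marked]; (q1,q4) [on 0: q3 vs q4, already marked]; (q2,q4) [on 0: q3 vs q4, already marked]
Round 2 – newly marked: (q0,q4) [on 0: q1 vs q4, already marked]
No further pairs can be marked.
(q1, q2) unmarked: δ(q1,0)=q3, δ(q2,0)=q3; δ(q1,1)=q4, δ(q2,1)=q4 → equivalent
Equivalent pairs: (q1, q2)

Final answer: Equivalent pairs: (q1, q2)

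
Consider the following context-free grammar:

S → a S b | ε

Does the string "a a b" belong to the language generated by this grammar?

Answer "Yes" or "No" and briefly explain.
Every derivation applies S → a S b some number n of times and then S → ε, producing a^n b^n with equally many a's and b's. The string a a b has two a's but only one b, so it cannot be derived.

Final answer: No - no valid derivation exists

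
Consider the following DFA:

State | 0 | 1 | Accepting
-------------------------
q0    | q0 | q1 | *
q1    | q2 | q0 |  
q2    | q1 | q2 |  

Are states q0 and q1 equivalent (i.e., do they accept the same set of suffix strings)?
Try the suffix ε (the empty string).
From q0: q0 — accepting.
From q1: q1 — not accepting.
The two states disagree on this suffix, so they are not equivalent.

Final answer: No. Distinguishing string: ε (the empty string) - accepted from q0 but not from q1.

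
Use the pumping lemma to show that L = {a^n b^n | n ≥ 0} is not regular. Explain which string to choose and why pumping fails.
Language: L = {a^n b^n | n ≥ 0} (equal numbers of a's followed by b's)
Step 1: Assume for contradiction that L is regular, with pumping length p.
Step 2: Choose s = a^p b^p. Then s ∈ L (it has p a's followed by p b's) and |s| ≥ p.
Step 3: Consider any decomposition s = xyz with |xy| ≤ p and |y| > 0. Since |xy| ≤ p and the first p symbols of s are all a's, y = a^k for some k with 1 ≤ k ≤ p.
Step 4: Pumping up (i = 2): xy²z = a^(p+k) b^p, which has more a's than b's, so xy²z ∉ L.
This contradicts the pumping lemma, so L is not regular.

Final answer: Choose s = a^p b^p. Since |xy| ≤ p, y = a^k with k ≥ 1. Then xy²z = a^(p+k) b^p ∉ L.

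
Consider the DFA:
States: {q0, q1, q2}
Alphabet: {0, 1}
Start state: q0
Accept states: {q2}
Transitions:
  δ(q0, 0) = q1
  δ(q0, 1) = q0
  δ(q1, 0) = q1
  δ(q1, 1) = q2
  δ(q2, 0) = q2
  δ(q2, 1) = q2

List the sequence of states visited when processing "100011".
Starting at q0
Read '1': q0 -> q0
Read '0': q0 -> q1
Read '0': q1 -> q1
Read '0': q1 -> q1
Read '1': q1 -> q2
Read '1': q2 -> q2

Final answer: q0 -> q0 -> q1 -> q1 -> q1 -> q2 -> q2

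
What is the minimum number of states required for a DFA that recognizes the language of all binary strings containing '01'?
Language: binary strings containing '01'
Lower bound (Myhill–Nerode): the prefixes ε, 0, 01 are pairwise distinguishable:
  ε vs 01: suffix ε distinguishes them (ε is rejected, 01 is accepted)
  0 vs 01: suffix ε distinguishes them (0 is rejected, 01 is accepted)
  ε vs 0: suffix 1 distinguishes them (ε·1 = 1 is rejected, 0·1 = 01 is accepted)
So any DFA needs at least 3 states.
Upper bound: a DFA with 3 states exists (one state per class above: 'no progress', 'last symbol 0', and 'seen 01' (accepting sink)).
Minimum states: 3

Final answer: 3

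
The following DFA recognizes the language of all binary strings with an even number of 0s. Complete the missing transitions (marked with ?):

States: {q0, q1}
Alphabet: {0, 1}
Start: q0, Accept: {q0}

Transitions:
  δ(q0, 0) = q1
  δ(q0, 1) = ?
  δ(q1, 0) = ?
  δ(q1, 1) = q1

What each state remembers (consistent with the given transitions and accept states):
  q0: an even number of 0s has been read so far
  q1: an odd number of 0s has been read so far
Filling in the missing entries:
  δ(q0, 1): in q0 (an even number of 0s has been read so far), after reading 1 we have: an even number of 0s has been read so far → q0
  δ(q1, 0): in q1 (an odd number of 0s has been read so far), after reading 0 we have: an even number of 0s has been read so far → q0

Final answer: δ(q0, 1) = q0; δ(q1, 0) = q0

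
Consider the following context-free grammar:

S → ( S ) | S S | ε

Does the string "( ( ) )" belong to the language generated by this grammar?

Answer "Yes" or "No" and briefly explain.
A derivation exists: S ⇒ ( S ) ⇒ ( ( S ) ) ⇒ ( ( ) ) (using S → ( S ) twice, then S → ε).

Final answer: Yes - a valid derivation exists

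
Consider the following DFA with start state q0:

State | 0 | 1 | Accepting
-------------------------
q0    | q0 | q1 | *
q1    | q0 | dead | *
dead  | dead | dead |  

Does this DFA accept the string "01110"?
Start in q0.
Read '0': q0 → q0
Read '1': q0 → q1
Read '1': q1 → dead
Read '1': dead → dead
Read '0': dead → dead
Final state dead is not accepting, so the string is rejected.

Final answer: No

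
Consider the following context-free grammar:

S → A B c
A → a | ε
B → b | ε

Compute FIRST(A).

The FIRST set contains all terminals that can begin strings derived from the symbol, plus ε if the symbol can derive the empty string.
A → a contributes a; A → ε makes A nullable, contributing ε. FIRST(A) = {a, ε}.

Final answer: {a, ε}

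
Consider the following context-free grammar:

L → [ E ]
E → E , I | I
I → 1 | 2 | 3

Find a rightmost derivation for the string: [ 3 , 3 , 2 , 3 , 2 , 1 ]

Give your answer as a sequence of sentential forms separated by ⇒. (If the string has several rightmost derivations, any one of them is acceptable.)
Start with L.
Step 1: the rightmost non-terminal is L; apply L → [ E ]:  [ E ]
Step 2: the rightmost non-terminal is E; apply E → E , I:  [ E , I ]
Step 3: the rightmost non-terminal is I; apply I → 1:  [ E , 1 ]
Step 4: the rightmost non-terminal is E; apply E → E , I:  [ E , I , 1 ]
Step 5: the rightmost non-terminal is I; apply I → 2:  [ E , 2 , 1 ]
Step 6: the rightmost non-terminal is E; apply E → E , I:  [ E , I , 2 , 1 ]
Step 7: the rightmost non-terminal is I; apply I → 3:  [ E , 3 , 2 , 1 ]
Step 8: the rightmost non-terminal is E; apply E → E , I:  [ E , I , 3 , 2 , 1 ]
Step 9: the rightmost non-terminal is I; apply I → 2:  [ E , 2 , 3 , 2 , 1 ]
Step 10: the rightmost non-terminal is E; apply E → E , I:  [ E , I , 2 , 3 , 2 , 1 ]
Step 11: the rightmost non-terminal is I; apply I → 3:  [ E , 3 , 2 , 3 , 2 , 1 ]
Step 12: the rightmost non-terminal is E; apply E → I:  [ I , 3 , 2 , 3 , 2 , 1 ]
Step 13: the rightmost non-terminal is I; apply I → 3:  [ 3 , 3 , 2 , 3 , 2 , 1 ]

Final answer: L ⇒ [ E ] ⇒ [ E , I ] ⇒ [ E , 1 ] ⇒ [ E , I , 1 ] ⇒ [ E , 2 , 1 ] ⇒ [ E , I , 2 , 1 ] ⇒ [ E , 3 , 2 , 1 ] ⇒ [ E , I , 3 , 2 , 1 ] ⇒ [ E , 2 , 3 , 2 , 1 ] ⇒ [ E , I , 2 , 3 , 2 , 1 ] ⇒ [ E , 3 , 2 , 3 , 2 , 1 ] ⇒ [ I , 3 , 2 , 3 , 2 , 1 ] ⇒ [ 3 , 3 , 2 , 3 , 2 , 1 ]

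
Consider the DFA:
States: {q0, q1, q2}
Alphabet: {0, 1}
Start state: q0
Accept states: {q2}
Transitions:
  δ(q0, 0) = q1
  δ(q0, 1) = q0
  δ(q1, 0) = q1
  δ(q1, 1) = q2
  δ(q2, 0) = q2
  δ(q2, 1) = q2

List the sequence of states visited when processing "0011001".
Starting at q0
Read '0': q0 -> q1
Read '0': q1 -> q1
Read '1': q1 -> q2
Read '1': q2 -> q2
Read '0': q2 -> q2
Read '0': q2 -> q2
Read '1': q2 -> q2

Final answer: q0 -> q1 -> q1 -> q2 -> q2 -> q2 -> q2 -> q2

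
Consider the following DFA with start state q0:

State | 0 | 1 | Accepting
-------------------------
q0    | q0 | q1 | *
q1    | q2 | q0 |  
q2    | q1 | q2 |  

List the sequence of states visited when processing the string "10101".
q0 → q1 → q2 → q2 → q1 → q0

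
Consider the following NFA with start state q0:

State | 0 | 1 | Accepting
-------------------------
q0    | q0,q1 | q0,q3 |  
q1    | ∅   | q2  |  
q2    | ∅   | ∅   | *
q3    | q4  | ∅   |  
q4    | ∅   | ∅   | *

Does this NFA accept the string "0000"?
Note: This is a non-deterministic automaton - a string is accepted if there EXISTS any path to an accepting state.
Track the set of states the NFA could be in: start {q0}
Read '0': {q0} → {q0, q1}
Read '0': {q0, q1} → {q0, q1}
Read '0': {q0, q1} → {q0, q1}
Read '0': {q0, q1} → {q0, q1}
Final set {q0, q1} contains no accepting state → rejected.

Final answer: No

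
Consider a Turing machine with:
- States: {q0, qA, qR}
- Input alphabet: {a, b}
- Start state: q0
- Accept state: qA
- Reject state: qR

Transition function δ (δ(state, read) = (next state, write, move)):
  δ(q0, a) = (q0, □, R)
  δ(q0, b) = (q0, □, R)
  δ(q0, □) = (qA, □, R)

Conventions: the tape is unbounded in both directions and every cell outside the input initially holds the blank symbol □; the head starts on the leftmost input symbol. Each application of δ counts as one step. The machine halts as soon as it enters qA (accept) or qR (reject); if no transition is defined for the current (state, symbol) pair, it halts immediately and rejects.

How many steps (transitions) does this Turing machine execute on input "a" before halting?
Step 0: [q0]a (head at position 0)
Step 1: δ(q0, a) = (q0, □, R)  ⊢  □[q0]□ (head at position 1)
Step 2: δ(q0, □) = (qA, □, R)  ⊢  □□[qA]□ (head at position 2)
The machine is in qA, so it halts and accepts.
Number of transitions executed: 2.

Final answer: 2 steps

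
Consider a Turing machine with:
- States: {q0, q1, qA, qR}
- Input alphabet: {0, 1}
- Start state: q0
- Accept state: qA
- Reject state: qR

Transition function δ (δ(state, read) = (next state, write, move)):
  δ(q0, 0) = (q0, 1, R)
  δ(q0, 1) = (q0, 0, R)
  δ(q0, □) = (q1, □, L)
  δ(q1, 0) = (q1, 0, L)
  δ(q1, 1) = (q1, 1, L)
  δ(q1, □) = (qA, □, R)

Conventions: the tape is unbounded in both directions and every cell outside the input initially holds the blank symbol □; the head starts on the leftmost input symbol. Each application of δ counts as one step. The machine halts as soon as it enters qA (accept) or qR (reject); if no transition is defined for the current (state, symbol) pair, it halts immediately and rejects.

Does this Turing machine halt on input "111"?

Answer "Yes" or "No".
Step 0: [q0]111 (head at position 0)
Step 1: δ(q0, 1) = (q0, 0, R)  ⊢  0[q0]11 (head at position 1)
Step 2: δ(q0, 1) = (q0, 0, R)  ⊢  00[q0]1 (head at position 2)
Step 3: δ(q0, 1) = (q0, 0, R)  ⊢  000[q0]□ (head at position 3)
Step 4: δ(q0, □) = (q1, □, L)  ⊢  00[q1]0□ (head at position 2)
Step 5: δ(q1, 0) = (q1, 0, L)  ⊢  0[q1]00□ (head at position 1)
Step 6: δ(q1, 0) = (q1, 0, L)  ⊢  [q1]000□ (head at position 0)
Step 7: δ(q1, 0) = (q1, 0, L)  ⊢  [q1]□000□ (head at position -1)
Step 8: δ(q1, □) = (qA, □, R)  ⊢  □[qA]000□ (head at position 0)
The machine is in qA, so it halts and accepts.
It halts after 8 steps.

Final answer: Yes - halts after 8 steps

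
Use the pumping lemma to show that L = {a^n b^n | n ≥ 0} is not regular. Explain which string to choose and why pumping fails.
Language: L = {a^n b^n | n ≥ 0} (equal numbers of a's followed by b's)
Step 1: Assume for contradiction that L is regular, with pumping length p.
Step 2: Choose s = a^p b^p. Then s ∈ L (it has p a's followed by p b's) and |s| ≥ p.
Step 3: Consider any decomposition s = xyz with |xy| ≤ p and |y| > 0. Since |xy| ≤ p and the first p symbols of s are all a's, y = a^k for some k with 1 ≤ k ≤ p.
Step 4: Pumping up (i = 2): xy²z = a^(p+k) b^p, which has more a's than b's, so xy²z ∉ L.
This contradicts the pumping lemma, so L is not regular.

Final answer: Choose s = a^p b^p. Since |xy| ≤ p, y = a^k with k ≥ 1. Then xy²z = a^(p+k) b^p ∉ L.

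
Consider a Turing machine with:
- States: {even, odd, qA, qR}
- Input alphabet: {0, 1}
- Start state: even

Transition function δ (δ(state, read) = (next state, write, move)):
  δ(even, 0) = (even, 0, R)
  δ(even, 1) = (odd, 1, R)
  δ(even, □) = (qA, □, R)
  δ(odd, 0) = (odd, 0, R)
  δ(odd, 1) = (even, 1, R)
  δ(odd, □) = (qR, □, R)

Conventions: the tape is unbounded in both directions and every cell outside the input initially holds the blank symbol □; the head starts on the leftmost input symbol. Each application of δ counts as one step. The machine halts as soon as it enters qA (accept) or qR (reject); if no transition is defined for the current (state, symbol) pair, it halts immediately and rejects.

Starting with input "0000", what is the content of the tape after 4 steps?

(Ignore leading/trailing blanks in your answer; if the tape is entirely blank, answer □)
Step 0: [even]0000 (head at position 0)
Step 1: δ(even, 0) = (even, 0, R)  ⊢  0[even]000 (head at position 1)
Step 2: δ(even, 0) = (even, 0, R)  ⊢  00[even]00 (head at position 2)
Step 3: δ(even, 0) = (even, 0, R)  ⊢  000[even]0 (head at position 3)
Step 4: δ(even, 0) = (even, 0, R)  ⊢  0000[even]□ (head at position 4)
Tape after 4 steps (ignoring surrounding blanks): 0000

Final answer: Tape: 0000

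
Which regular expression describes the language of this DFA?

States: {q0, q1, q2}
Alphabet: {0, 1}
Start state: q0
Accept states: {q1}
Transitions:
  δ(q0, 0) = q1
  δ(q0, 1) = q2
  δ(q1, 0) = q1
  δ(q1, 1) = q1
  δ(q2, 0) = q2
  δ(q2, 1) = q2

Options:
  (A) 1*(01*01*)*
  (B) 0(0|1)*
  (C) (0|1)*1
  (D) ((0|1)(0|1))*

Testing sample strings against the DFA:
  '10111' -> rejected
  '11100' -> rejected
  '0101' -> accepted
  '001' -> accepted
Checking each option for a counterexample:
  (A) 1*(01*01*)*: ε is rejected by the DFA but matches the regex → eliminated
  (B) 0(0|1)*: agrees with the DFA on all strings of length ≤ 4
  (C) (0|1)*1: '0' is accepted by the DFA but does not match the regex → eliminated
  (D) ((0|1)(0|1))*: ε is rejected by the DFA but matches the regex → eliminated
Only (B) 0(0|1)* is consistent with the DFA.

Final answer: (B) 0(0|1)*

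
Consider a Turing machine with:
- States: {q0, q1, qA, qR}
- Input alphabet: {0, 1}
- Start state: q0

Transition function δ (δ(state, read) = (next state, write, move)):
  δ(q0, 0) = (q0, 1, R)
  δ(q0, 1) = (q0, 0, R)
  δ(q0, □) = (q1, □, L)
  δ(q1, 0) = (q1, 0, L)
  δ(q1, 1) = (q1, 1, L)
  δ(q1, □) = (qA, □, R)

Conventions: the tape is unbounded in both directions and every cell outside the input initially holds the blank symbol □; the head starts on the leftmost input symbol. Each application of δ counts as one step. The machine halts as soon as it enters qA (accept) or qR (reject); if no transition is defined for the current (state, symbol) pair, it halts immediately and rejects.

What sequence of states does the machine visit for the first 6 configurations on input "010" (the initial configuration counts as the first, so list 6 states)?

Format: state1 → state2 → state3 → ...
Step 0: [q0]010 (head at position 0)
Step 1: δ(q0, 0) = (q0, 1, R)  ⊢  1[q0]10 (head at position 1)
Step 2: δ(q0, 1) = (q0, 0, R)  ⊢  10[q0]0 (head at position 2)
Step 3: δ(q0, 0) = (q0, 1, R)  ⊢  101[q0]□ (head at position 3)
Step 4: δ(q0, □) = (q1, □, L)  ⊢  10[q1]1□ (head at position 2)
Step 5: δ(q1, 1) = (q1, 1, L)  ⊢  1[q1]01□ (head at position 1)
Reading off the states of these 6 configurations: q0 → q0 → q0 → q0 → q1 → q1

Final answer: q0 → q0 → q0 → q0 → q1 → q1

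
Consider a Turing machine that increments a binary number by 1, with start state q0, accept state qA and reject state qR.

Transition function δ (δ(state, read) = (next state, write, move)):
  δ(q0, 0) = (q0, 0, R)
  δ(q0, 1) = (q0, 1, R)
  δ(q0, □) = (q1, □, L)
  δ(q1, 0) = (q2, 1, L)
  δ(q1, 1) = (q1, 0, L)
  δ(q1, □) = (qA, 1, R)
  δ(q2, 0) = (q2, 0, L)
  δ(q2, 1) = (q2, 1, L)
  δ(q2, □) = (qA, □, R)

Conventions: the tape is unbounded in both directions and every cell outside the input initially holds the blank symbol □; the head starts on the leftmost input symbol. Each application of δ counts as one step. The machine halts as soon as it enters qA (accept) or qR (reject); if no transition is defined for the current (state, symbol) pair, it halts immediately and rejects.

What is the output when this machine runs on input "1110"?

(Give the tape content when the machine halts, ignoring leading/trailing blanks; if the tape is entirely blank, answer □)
Step 0: [q0]1110 (head at position 0)
Step 1: δ(q0, 1) = (q0, 1, R)  ⊢  1[q0]110 (head at position 1)
Step 2: δ(q0, 1) = (q0, 1, R)  ⊢  11[q0]10 (head at position 2)
Step 3: δ(q0, 1) = (q0, 1, R)  ⊢  111[q0]0 (head at position 3)
Step 4: δ(q0, 0) = (q0, 0, R)  ⊢  1110[q0]□ (head at position 4)
Step 5: δ(q0, □) = (q1, □, L)  ⊢  111[q1]0□ (head at position 3)
Step 6: δ(q1, 0) = (q2, 1, L)  ⊢  11[q2]11□ (head at position 2)
Step 7: δ(q2, 1) = (q2, 1, L)  ⊢  1[q2]111□ (head at position 1)
Step 8: δ(q2, 1) = (q2, 1, L)  ⊢  [q2]1111□ (head at position 0)
Step 9: δ(q2, 1) = (q2, 1, L)  ⊢  [q2]□1111□ (head at position -1)
Step 10: δ(q2, □) = (qA, □, R)  ⊢  □[qA]1111□ (head at position 0)
The machine is in qA, so it halts and accepts.
Tape content when halted (ignoring surrounding blanks): 1111

Final answer: Output: 1111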